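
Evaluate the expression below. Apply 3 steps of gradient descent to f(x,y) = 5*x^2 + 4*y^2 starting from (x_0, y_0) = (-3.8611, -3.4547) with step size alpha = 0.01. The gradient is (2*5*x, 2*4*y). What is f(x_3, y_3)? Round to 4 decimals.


Gradient descent on f(x,y) = 5*x^2 + 4*y^2.
Starting point: (-3.8611, -3.4547), alpha = 0.01
Step 1: grad_x = 2*5*-3.8611 = -38.611, grad_y = 2*4*-3.4547 = -27.6376
  x_1 = -3.8611 - 0.01*-38.611 = -3.475
  y_1 = -3.4547 - 0.01*-27.6376 = -3.1783
Step 2: grad_x = 2*5*-3.475 = -34.7499, grad_y = 2*4*-3.1783 = -25.4266
  x_2 = -3.475 - 0.01*-34.7499 = -3.1275
  y_2 = -3.1783 - 0.01*-25.4266 = -2.9241
Step 3: grad_x = 2*5*-3.1275 = -31.2749, grad_y = 2*4*-2.9241 = -23.3925
  x_3 = -3.1275 - 0.01*-31.2749 = -2.8147
  y_3 = -2.9241 - 0.01*-23.3925 = -2.6901
f(-2.8147, -2.6901) = 5*(-2.8147)^2 + 4*(-2.6901)^2 = 68.5611


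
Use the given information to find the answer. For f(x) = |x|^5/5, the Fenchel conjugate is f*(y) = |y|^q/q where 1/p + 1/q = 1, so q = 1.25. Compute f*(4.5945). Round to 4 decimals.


The conjugate exponent q satisfies 1/p + 1/q = 1.
p = 5, so q = 5/(5 - 1) = 1.25
|y|^q = 4.5945^1.25 = 6.7266
f*(4.5945) = 6.7266 / 1.25 = 5.3813


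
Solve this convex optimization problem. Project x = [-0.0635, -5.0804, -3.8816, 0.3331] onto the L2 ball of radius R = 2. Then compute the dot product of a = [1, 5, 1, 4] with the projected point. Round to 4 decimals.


Step 1: Compute ||x|| (intermediates to 6 decimals).
||x|| = sqrt((-0.0635)^2 + (-5.0804)^2 + (-3.8816)^2 + 0.3331^2) = 6.402521
Step 2: Project.
Since ||x|| > R, scale = R/||x|| = 2/6.402521 = 0.312377, proj(x) = scale * x
proj(x) = [-0.019836, -1.587, -1.212523, 0.104053]
Step 3: Dot product.
a^T * proj(x) = 1*(-0.019836) + 5*(-1.587) + 1*(-1.212523) + 4*0.104053 = -8.7511


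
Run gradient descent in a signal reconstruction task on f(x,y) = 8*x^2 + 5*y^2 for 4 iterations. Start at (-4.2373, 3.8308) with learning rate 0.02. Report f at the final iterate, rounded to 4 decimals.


Gradient descent on f(x,y) = 8*x^2 + 5*y^2.
Starting point: (-4.2373, 3.8308), alpha = 0.02
Step 1: grad_x = 2*8*-4.2373 = -67.7968, grad_y = 2*5*3.8308 = 38.308
  x_1 = -4.2373 - 0.02*-67.7968 = -2.8814
  y_1 = 3.8308 - 0.02*38.308 = 3.0646
Step 2: grad_x = 2*8*-2.8814 = -46.1018, grad_y = 2*5*3.0646 = 30.6464
  x_2 = -2.8814 - 0.02*-46.1018 = -1.9593
  y_2 = 3.0646 - 0.02*30.6464 = 2.4517
Step 3: grad_x = 2*8*-1.9593 = -31.3492, grad_y = 2*5*2.4517 = 24.5171
  x_3 = -1.9593 - 0.02*-31.3492 = -1.3323
  y_3 = 2.4517 - 0.02*24.5171 = 1.9614
Step 4: grad_x = 2*8*-1.3323 = -21.3175, grad_y = 2*5*1.9614 = 19.6137
  x_4 = -1.3323 - 0.02*-21.3175 = -0.906
  y_4 = 1.9614 - 0.02*19.6137 = 1.5691
f(-0.906, 1.5691) = 8*(-0.906)^2 + 5*1.5691^2 = 18.8769


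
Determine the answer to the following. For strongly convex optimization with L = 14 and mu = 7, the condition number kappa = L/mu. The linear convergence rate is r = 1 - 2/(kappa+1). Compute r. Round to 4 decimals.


Step 1: Compute the condition number.
kappa = L/mu = 14/7 = 2.0
Step 2: Compute the convergence rate.
r = 1 - 2/(kappa + 1) = 1 - 2*mu/(L + mu) = (L - mu)/(L + mu) = 7/21 = 0.3333


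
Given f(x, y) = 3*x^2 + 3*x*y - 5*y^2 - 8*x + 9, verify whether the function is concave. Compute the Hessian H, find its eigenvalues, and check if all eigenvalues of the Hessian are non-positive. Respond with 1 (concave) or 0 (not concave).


The Hessian of f(x,y) = 3*x^2 + 3*x*y - 5*y^2 - 8*x + 9 is:
H = [[6, 3], [3, -10]]
Trace = 6 - 10 = -4
Determinant = 6*-10 - (3)^2 = -69
Discriminant = (-4)^2 - 4*-69 = 292.0
Eigenvalues: lambda_1 = -10.544, lambda_2 = 6.544
The function is not concave.

0


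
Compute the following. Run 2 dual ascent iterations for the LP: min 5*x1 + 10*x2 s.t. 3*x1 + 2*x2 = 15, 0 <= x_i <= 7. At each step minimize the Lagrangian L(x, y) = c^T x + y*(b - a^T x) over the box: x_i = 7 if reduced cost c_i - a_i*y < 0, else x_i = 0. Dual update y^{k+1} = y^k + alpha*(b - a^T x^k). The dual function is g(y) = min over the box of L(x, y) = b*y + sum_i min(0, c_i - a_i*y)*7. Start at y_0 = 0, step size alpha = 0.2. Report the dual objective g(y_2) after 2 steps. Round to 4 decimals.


Dual ascent for LP: min 5*x1 + 10*x2, 3*x1 + 2*x2 = 15, 0 <= x_i <= 7
Step 1: y^k = 0.0, reduced costs: (5.0, 10.0)
  x^k = (0.0, 0.0), subgradient = b - a^T x = 15.0
  y^{k+1} = 0.0 + 0.2*15.0 = 3.0
Step 2: y^k = 3.0, reduced costs: (-4.0, 4.0)
  x^k = (7.0, 0.0), subgradient = b - a^T x = -6.0
  y^{k+1} = 3.0 + 0.2*-6.0 = 1.8
Dual objective at y_2 = 1.8: reduced costs (-0.4, 6.4), box minimizer x = (7.0, 0.0)
g(y_2) = b*y + (c1 - a1*y)*x1 + (c2 - a2*y)*x2 = 15*1.8 + (-0.4)*7.0 + 6.4*0.0 = 27.0 - 2.8 + 0.0 = 24.2


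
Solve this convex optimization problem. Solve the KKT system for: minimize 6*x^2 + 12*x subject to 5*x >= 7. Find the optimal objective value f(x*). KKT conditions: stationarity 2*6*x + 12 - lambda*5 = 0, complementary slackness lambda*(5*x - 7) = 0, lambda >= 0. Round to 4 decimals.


Step 1: Try lambda = 0 (constraint inactive).
x_unc = -12/(2*6) = -1.0
Check: 5*-1.0 = -5.0 < 7 -- violated!
Step 2: Constraint must be active: 5*x = 7
x* = 7/5 = 1.4
lambda = (2*6*1.4 + 12)/5 = 5.76
Step 3: Compute optimal value.
f(x*) = 6*1.4^2 + 12*1.4 = 28.56


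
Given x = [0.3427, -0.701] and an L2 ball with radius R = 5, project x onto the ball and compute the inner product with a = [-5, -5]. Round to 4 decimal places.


Step 1: Compute ||x|| (intermediates to 6 decimals).
||x|| = sqrt(0.3427^2 + (-0.701)^2) = 0.780285
Step 2: Project.
Since ||x|| <= R, proj = x (no scaling needed).
proj(x) = [0.3427, -0.701]
Step 3: Dot product.
a^T * proj(x) = -5*0.3427 - 5*(-0.701) = 1.7915


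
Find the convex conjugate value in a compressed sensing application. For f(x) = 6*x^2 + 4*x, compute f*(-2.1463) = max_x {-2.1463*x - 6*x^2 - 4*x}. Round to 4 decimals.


f*(y) = sup_x {y*x - a*x^2 - b*x} = sup_x {(y-b)*x - a*x^2}
FOC: (y - b) - 2a*x = 0 => x* = (y - b)/(2a)
x* = (-2.1463 - 4)/(2*6) = -0.5122
f*(-2.1463) = (y-b)^2/(4a) = (-2.1463 - 4)^2/(4*6)
= 37.777/24 = 1.574


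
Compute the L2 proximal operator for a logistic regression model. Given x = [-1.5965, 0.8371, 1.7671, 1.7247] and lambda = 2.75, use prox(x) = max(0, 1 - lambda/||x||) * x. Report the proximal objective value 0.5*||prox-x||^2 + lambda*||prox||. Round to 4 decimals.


Step 1: Compute ||x||.
||x|| = 3.0573
Step 2: Compute scaling factor.
scale = max(0, 1 - 2.75/3.0573) = 0.1005
Step 3: prox(x) = [-0.1604, 0.0841, 0.1776, 0.1733]
||prox(x)|| = 0.3073
Step 4: Proximal objective.
0.5*||prox-x||^2 = 3.7813
lambda*||prox|| = 0.8451
Total = 4.6262


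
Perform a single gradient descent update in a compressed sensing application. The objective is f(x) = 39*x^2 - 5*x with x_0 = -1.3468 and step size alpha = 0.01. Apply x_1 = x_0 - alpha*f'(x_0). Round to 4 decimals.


We compute the gradient at x_0 and apply the update.
f'(x) = 78*x - 5
f'(-1.3468) = 78*-1.3468 - 5 = -110.0504
x_1 = -1.3468 - 0.01*-110.0504 = -0.2463


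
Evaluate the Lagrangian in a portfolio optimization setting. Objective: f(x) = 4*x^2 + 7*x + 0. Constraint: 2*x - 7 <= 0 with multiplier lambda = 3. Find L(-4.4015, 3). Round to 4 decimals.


Step 1: Evaluate f(x).
f(-4.4015) = 4*(-4.4015)^2 + 7*(-4.4015) + 0 = 46.6823
Step 2: Evaluate g(x).
g(-4.4015) = 2*-4.4015 - 7 = -15.803
Step 3: Compute Lagrangian.
L = 46.6823 + 3*-15.803 = -0.7267


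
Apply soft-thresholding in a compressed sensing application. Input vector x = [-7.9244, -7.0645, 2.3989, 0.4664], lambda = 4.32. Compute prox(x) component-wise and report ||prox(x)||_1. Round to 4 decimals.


Soft-thresholding with lambda = 4.32:
prox(-7.9244) = sign(-7.9244)*max(|-7.9244| - 4.32, 0) = -3.6044
prox(-7.0645) = sign(-7.0645)*max(|-7.0645| - 4.32, 0) = -2.7445
prox(2.3989) = sign(2.3989)*max(|2.3989| - 4.32, 0) = 0.0
prox(0.4664) = sign(0.4664)*max(|0.4664| - 4.32, 0) = 0.0
prox(x) = [-3.6044, -2.7445, 0.0, 0.0]
||prox(x)||_1 = 3.6044 + 2.7445 + 0.0 + 0.0 = 6.3489


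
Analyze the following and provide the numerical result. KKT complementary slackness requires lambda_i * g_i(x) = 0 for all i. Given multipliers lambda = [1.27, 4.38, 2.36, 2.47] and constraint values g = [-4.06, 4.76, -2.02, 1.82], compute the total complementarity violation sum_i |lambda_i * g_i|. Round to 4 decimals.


KKT complementary slackness check:
lambda_1 * g_1 = 1.27 * -4.06 = -5.1562
lambda_2 * g_2 = 4.38 * 4.76 = 20.8488
lambda_3 * g_3 = 2.36 * -2.02 = -4.7672
lambda_4 * g_4 = 2.47 * 1.82 = 4.4954
Total violation = 5.1562 + 20.8488 + 4.7672 + 4.4954 = 35.2676


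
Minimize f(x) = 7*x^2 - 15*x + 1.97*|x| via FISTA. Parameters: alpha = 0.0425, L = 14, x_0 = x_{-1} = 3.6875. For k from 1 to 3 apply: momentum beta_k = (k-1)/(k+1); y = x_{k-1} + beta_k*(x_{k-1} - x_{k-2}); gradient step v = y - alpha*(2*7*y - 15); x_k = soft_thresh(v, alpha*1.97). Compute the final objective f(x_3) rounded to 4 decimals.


FISTA on f(x) = 7*x^2 - 15*x + 1.97*|x|
L = 14, alpha = 0.0425
Iteration 1: beta = 0.0, y = 3.6875 + 0.0*(3.6875 - 3.6875) = 3.6875
  grad(y) = 36.625, v = y - alpha*grad = 2.1309
  prox(v) = soft_thresh(2.1309, 0.0837) = 2.0472
Iteration 2: beta = 0.3333, y = 2.0472 + 0.3333*(2.0472 - 3.6875) = 1.5005
  grad(y) = 6.0063, v = y - alpha*grad = 1.2452
  prox(v) = soft_thresh(1.2452, 0.0837) = 1.1615
Iteration 3: beta = 0.5, y = 1.1615 + 0.5*(1.1615 - 2.0472) = 0.7186
  grad(y) = -4.9399, v = y - alpha*grad = 0.9285
  prox(v) = soft_thresh(0.9285, 0.0837) = 0.8448
f(x_3) = 7*0.8448^2 - 15*0.8448 + 1.97*|0.8448| = -6.0119


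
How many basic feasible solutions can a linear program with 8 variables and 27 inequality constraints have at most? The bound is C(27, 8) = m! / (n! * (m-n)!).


Each vertex corresponds to some choice of n active constraints out of m, so the number of vertices is at most C(m, n) = m! / (n!(m-n)!).
m = 27, n = 8
Numerator: 27 * 26 * 25 * 24 * 23 * 22 * 21 * 20
Denominator: 8! = 40320
C(27, 8) = 2220075


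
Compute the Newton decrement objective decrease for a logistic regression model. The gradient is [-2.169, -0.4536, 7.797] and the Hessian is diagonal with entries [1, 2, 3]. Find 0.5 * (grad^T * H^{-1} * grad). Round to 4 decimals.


Step 1: H is diagonal, so H^(-1) * g = [-2.169, -0.2268, 2.599].
Step 2: g^T H^(-1) g = sum_i g_i^2 / H_ii
  = (-2.169)^2/1 + (-0.4536)^2/2 + (7.797)^2/3
  = 4.7046 + 0.1029 + 20.2644 = 25.0718
Step 3: Objective decrease = 0.5 * g^T H^(-1) g = 12.5359


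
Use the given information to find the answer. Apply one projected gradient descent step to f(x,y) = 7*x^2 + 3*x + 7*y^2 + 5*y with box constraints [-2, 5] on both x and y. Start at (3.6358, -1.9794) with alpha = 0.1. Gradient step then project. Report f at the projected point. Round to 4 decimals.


Step 1: Compute gradient at (3.6358, -1.9794).
grad_x = 2*7*3.6358 + 3 = 53.9012
grad_y = 2*7*-1.9794 + 5 = -22.7116
Step 2: Gradient step.
x_raw = 3.6358 - 0.1*53.9012 = -1.7543
y_raw = -1.9794 - 0.1*-22.7116 = 0.2918
Step 3: Project onto [-2, 5].
x_proj = clip(-1.7543) = -1.7543
y_proj = clip(0.2918) = 0.2918
Step 4: Evaluate f.
f(-1.7543, 0.2918) = 18.3352


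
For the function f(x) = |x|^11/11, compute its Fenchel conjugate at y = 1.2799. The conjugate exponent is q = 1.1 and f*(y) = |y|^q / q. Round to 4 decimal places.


The conjugate exponent q satisfies 1/p + 1/q = 1.
p = 11, so q = 11/(11 - 1) = 1.1
|y|^q = 1.2799^1.1 = 1.3119
f*(1.2799) = 1.3119 / 1.1 = 1.1926


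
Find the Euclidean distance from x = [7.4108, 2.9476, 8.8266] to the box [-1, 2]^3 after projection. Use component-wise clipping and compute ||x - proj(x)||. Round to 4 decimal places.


Project each component onto [-1, 2].
clip(7.4108) = 2.0, clip(2.9476) = 2.0, clip(8.8266) = 2.0
Projection = [2.0, 2.0, 2.0]
Squared diffs: [29.2768, 0.8979, 46.6025]
Distance = sqrt(76.7772) = 8.7623


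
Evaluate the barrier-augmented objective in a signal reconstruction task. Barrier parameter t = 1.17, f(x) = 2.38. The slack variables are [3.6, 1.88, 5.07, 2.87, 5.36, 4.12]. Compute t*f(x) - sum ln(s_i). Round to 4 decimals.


Step 1: Compute log-barrier.
ln values: [1.2809, 0.6313, 1.6233, 1.0543, 1.679, 1.4159]
phi = -(1.2809 + 0.6313 + 1.6233 + 1.0543 + 1.679 + 1.4159) = -7.6847
Step 2: Compute augmented objective.
t*f(x) = 1.17*2.38 = 2.7846
Total = 2.7846 - 7.6847 = -4.9001


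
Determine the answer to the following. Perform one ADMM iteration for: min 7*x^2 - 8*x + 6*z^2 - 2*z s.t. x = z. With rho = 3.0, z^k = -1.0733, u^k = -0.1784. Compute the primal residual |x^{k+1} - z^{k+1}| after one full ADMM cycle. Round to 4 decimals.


ADMM iteration with rho = 3.0, z^k = -1.0733, u^k = -0.1784
Step 1: x-update.
Minimize 7*x^2 - 8*x + (3.0/2)*(x + 1.0733 - 0.1784)^2
FOC: (2*7 + 3.0)*x = 8 + 3.0*(-1.0733 + 0.1784)
x^{k+1} = 0.3127
Step 2: z-update.
Minimize 6*z^2 - 2*z + (3.0/2)*(0.3127 - z - 0.1784)^2
FOC: (2*6 + 3.0)*z = 2 + 3.0*(0.3127 - 0.1784)
z^{k+1} = 0.1602
Step 3: u-update.
u^{k+1} = -0.1784 + 0.3127 - 0.1602 = -0.0259
Step 4: Primal residual = |0.3127 - 0.1602| = 0.1525


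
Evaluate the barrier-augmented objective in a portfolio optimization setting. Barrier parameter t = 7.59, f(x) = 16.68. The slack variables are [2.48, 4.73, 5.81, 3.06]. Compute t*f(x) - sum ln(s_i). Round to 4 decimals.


Step 1: Compute log-barrier.
ln values: [0.9083, 1.5539, 1.7596, 1.1184]
phi = -(0.9083 + 1.5539 + 1.7596 + 1.1184) = -5.3402
Step 2: Compute augmented objective.
t*f(x) = 7.59*16.68 = 126.6012
Total = 126.6012 - 5.3402 = 121.261


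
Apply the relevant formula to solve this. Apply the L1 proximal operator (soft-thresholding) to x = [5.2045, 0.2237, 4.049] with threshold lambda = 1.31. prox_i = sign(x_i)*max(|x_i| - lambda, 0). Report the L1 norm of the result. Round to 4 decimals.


Soft-thresholding with lambda = 1.31:
prox(5.2045) = sign(5.2045)*max(|5.2045| - 1.31, 0) = 3.8945
prox(0.2237) = sign(0.2237)*max(|0.2237| - 1.31, 0) = 0.0
prox(4.049) = sign(4.049)*max(|4.049| - 1.31, 0) = 2.739
prox(x) = [3.8945, 0.0, 2.739]
||prox(x)||_1 = 3.8945 + 0.0 + 2.739 = 6.6335


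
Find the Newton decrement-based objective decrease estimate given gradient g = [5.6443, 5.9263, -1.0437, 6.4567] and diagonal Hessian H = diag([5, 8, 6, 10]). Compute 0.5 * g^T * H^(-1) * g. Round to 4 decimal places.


Step 1: H is diagonal, so H^(-1) * g = [1.1289, 0.7408, -0.174, 0.6457].
Step 2: g^T H^(-1) g = sum_i g_i^2 / H_ii
  = (5.6443)^2/5 + (5.9263)^2/8 + (-1.0437)^2/6 + (6.4567)^2/10
  = 6.3716 + 4.3901 + 0.1816 + 4.1689 = 15.1122
Step 3: Objective decrease = 0.5 * g^T H^(-1) g = 7.5561


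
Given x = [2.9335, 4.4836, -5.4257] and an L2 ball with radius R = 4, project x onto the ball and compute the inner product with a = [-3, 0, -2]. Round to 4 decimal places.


Step 1: Compute ||x|| (intermediates to 6 decimals).
||x|| = sqrt(2.9335^2 + 4.4836^2 + (-5.4257)^2) = 7.625373
Step 2: Project.
Since ||x|| > R, scale = R/||x|| = 4/7.625373 = 0.524565, proj(x) = scale * x
proj(x) = [1.538811, 2.35194, -2.846132]
Step 3: Dot product.
a^T * proj(x) = -3*1.538811 + 0*2.35194 - 2*(-2.846132) = 1.0758


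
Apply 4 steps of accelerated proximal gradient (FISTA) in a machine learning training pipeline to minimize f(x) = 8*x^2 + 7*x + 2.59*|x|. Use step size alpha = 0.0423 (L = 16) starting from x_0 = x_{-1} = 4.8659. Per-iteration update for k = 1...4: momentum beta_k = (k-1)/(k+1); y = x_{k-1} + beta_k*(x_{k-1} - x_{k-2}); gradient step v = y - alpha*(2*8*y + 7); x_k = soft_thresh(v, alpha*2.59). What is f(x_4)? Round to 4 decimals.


FISTA on f(x) = 8*x^2 + 7*x + 2.59*|x|
L = 16, alpha = 0.0423
Iteration 1: beta = 0.0, y = 4.8659 + 0.0*(4.8659 - 4.8659) = 4.8659
  grad(y) = 84.8544, v = y - alpha*grad = 1.2766
  prox(v) = soft_thresh(1.2766, 0.1096) = 1.167
Iteration 2: beta = 0.3333, y = 1.167 + 0.3333*(1.167 - 4.8659) = -0.066
  grad(y) = 5.9446, v = y - alpha*grad = -0.3174
  prox(v) = soft_thresh(-0.3174, 0.1096) = -0.2079
Iteration 3: beta = 0.5, y = -0.2079 + 0.5*(-0.2079 - 1.167) = -0.8953
  grad(y) = -7.3247, v = y - alpha*grad = -0.5855
  prox(v) = soft_thresh(-0.5855, 0.1096) = -0.4759
Iteration 4: beta = 0.6, y = -0.4759 + 0.6*(-0.4759 + 0.2079) = -0.6367
  grad(y) = -3.1876, v = y - alpha*grad = -0.5019
  prox(v) = soft_thresh(-0.5019, 0.1096) = -0.3923
f(x_4) = 8*(-0.3923)^2 + 7*(-0.3923) + 2.59*|-0.3923| = -0.4988


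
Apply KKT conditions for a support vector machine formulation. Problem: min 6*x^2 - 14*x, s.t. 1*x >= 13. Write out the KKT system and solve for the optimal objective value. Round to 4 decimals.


Step 1: Try lambda = 0 (constraint inactive).
x_unc = 14/(2*6) = 1.1667
Check: 1*1.1667 = 1.1667 < 13 -- violated!
Step 2: Constraint must be active: 1*x = 13
x* = 13/1 = 13.0
lambda = (2*6*13.0 - 14)/1 = 142.0
Step 3: Compute optimal value.
f(x*) = 6*13.0^2 - 14*13.0 = 832.0


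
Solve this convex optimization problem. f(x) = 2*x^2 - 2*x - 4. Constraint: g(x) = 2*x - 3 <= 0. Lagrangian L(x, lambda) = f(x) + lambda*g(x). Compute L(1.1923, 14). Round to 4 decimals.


Step 1: Evaluate f(x).
f(1.1923) = 2*1.1923^2 - 2*1.1923 - 4 = -3.5414
Step 2: Evaluate g(x).
g(1.1923) = 2*1.1923 - 3 = -0.6154
Step 3: Compute Lagrangian.
L = -3.5414 + 14*-0.6154 = -12.157


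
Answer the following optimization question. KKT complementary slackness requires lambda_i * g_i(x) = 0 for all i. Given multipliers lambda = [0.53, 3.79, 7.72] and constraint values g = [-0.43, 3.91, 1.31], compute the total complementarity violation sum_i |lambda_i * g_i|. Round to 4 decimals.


KKT complementary slackness check:
lambda_1 * g_1 = 0.53 * -0.43 = -0.2279
lambda_2 * g_2 = 3.79 * 3.91 = 14.8189
lambda_3 * g_3 = 7.72 * 1.31 = 10.1132
Total violation = 0.2279 + 14.8189 + 10.1132 = 25.16


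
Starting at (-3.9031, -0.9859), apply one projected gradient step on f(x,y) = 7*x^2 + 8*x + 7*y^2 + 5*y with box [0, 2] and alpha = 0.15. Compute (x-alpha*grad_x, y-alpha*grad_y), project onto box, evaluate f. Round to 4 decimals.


Step 1: Compute gradient at (-3.9031, -0.9859).
grad_x = 2*7*-3.9031 + 8 = -46.6434
grad_y = 2*7*-0.9859 + 5 = -8.8026
Step 2: Gradient step.
x_raw = -3.9031 - 0.15*-46.6434 = 3.0934
y_raw = -0.9859 - 0.15*-8.8026 = 0.3345
Step 3: Project onto [0, 2].
x_proj = clip(3.0934) = 2.0
y_proj = clip(0.3345) = 0.3345
Step 4: Evaluate f.
f(2.0, 0.3345) = 46.4556


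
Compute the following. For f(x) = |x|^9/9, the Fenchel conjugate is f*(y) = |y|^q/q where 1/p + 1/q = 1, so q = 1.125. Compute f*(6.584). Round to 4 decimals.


The conjugate exponent q satisfies 1/p + 1/q = 1.
p = 9, so q = 9/(9 - 1) = 1.125
|y|^q = 6.584^1.125 = 8.333
f*(6.584) = 8.333 / 1.125 = 7.4071


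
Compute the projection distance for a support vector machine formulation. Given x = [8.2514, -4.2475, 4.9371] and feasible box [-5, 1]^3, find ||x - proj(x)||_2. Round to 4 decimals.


Project each component onto [-5, 1].
clip(8.2514) = 1.0, clip(-4.2475) = -4.2475, clip(4.9371) = 1.0
Projection = [1.0, -4.2475, 1.0]
Squared diffs: [52.5828, 0.0, 15.5008]
Distance = sqrt(68.0836) = 8.2513


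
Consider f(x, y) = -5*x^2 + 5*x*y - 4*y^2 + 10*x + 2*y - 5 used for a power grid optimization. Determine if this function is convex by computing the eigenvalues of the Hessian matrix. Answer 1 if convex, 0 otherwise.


The Hessian of f(x,y) = -5*x^2 + 5*x*y - 4*y^2 + 10*x + 2*y - 5 is:
H = [[-10, 5], [5, -8]]
Trace = -10 - 8 = -18
Determinant = -10*-8 - (5)^2 = 55
Discriminant = (-18)^2 - 4*55 = 104.0
Eigenvalues: lambda_1 = -14.099, lambda_2 = -3.901
The function is not convex.

0


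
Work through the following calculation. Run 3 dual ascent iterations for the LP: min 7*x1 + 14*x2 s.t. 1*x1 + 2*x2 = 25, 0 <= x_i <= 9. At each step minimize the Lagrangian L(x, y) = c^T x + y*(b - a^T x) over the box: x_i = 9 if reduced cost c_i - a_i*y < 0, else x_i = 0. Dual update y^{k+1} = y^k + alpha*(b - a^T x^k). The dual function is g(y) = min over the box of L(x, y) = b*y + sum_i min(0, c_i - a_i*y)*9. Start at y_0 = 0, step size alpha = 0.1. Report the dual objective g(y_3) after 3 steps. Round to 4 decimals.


Dual ascent for LP: min 7*x1 + 14*x2, 1*x1 + 2*x2 = 25, 0 <= x_i <= 9
Step 1: y^k = 0.0, reduced costs: (7.0, 14.0)
  x^k = (0.0, 0.0), subgradient = b - a^T x = 25.0
  y^{k+1} = 0.0 + 0.1*25.0 = 2.5
Step 2: y^k = 2.5, reduced costs: (4.5, 9.0)
  x^k = (0.0, 0.0), subgradient = b - a^T x = 25.0
  y^{k+1} = 2.5 + 0.1*25.0 = 5.0
Step 3: y^k = 5.0, reduced costs: (2.0, 4.0)
  x^k = (0.0, 0.0), subgradient = b - a^T x = 25.0
  y^{k+1} = 5.0 + 0.1*25.0 = 7.5
Dual objective at y_3 = 7.5: reduced costs (-0.5, -1.0), box minimizer x = (9.0, 9.0)
g(y_3) = b*y + (c1 - a1*y)*x1 + (c2 - a2*y)*x2 = 25*7.5 + (-0.5)*9.0 + (-1.0)*9.0 = 187.5 - 4.5 - 9.0 = 174.0


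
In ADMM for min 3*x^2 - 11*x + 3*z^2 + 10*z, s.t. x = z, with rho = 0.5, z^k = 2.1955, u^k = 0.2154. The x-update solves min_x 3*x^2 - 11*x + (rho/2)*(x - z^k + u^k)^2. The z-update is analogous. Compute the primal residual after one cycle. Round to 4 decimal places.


ADMM iteration with rho = 0.5, z^k = 2.1955, u^k = 0.2154
Step 1: x-update.
Minimize 3*x^2 - 11*x + (0.5/2)*(x - 2.1955 + 0.2154)^2
FOC: (2*3 + 0.5)*x = 11 + 0.5*(2.1955 - 0.2154)
x^{k+1} = 1.8446
Step 2: z-update.
Minimize 3*z^2 + 10*z + (0.5/2)*(1.8446 - z + 0.2154)^2
FOC: (2*3 + 0.5)*z = -10 + 0.5*(1.8446 + 0.2154)
z^{k+1} = -1.38
Step 3: u-update.
u^{k+1} = 0.2154 + 1.8446 + 1.38 = 3.44
Step 4: Primal residual = |1.8446 + 1.38| = 3.2246


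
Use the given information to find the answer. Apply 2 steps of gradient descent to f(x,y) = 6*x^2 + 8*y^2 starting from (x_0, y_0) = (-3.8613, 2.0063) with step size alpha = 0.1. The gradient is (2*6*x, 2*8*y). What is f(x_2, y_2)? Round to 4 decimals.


Gradient descent on f(x,y) = 6*x^2 + 8*y^2.
Starting point: (-3.8613, 2.0063), alpha = 0.1
Step 1: grad_x = 2*6*-3.8613 = -46.3356, grad_y = 2*8*2.0063 = 32.1008
  x_1 = -3.8613 - 0.1*-46.3356 = 0.7723
  y_1 = 2.0063 - 0.1*32.1008 = -1.2038
Step 2: grad_x = 2*6*0.7723 = 9.2671, grad_y = 2*8*-1.2038 = -19.2605
  x_2 = 0.7723 - 0.1*9.2671 = -0.1545
  y_2 = -1.2038 - 0.1*-19.2605 = 0.7223
f(-0.1545, 0.7223) = 6*(-0.1545)^2 + 8*0.7223^2 = 4.3165


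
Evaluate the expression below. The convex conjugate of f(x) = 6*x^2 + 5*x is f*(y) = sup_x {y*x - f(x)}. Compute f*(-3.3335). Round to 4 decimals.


f*(y) = sup_x {y*x - a*x^2 - b*x} = sup_x {(y-b)*x - a*x^2}
FOC: (y - b) - 2a*x = 0 => x* = (y - b)/(2a)
x* = (-3.3335 - 5)/(2*6) = -0.6945
f*(-3.3335) = (y-b)^2/(4a) = (-3.3335 - 5)^2/(4*6)
= 69.4472/24 = 2.8936


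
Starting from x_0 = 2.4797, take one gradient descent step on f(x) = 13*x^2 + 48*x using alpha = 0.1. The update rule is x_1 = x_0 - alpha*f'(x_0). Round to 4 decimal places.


We compute the gradient at x_0 and apply the update.
f'(x) = 26*x + 48
f'(2.4797) = 26*2.4797 + 48 = 112.4722
x_1 = 2.4797 - 0.1*112.4722 = -8.7675


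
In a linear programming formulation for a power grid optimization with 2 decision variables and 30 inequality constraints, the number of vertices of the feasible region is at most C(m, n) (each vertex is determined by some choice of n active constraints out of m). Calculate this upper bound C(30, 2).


Each vertex corresponds to some choice of n active constraints out of m, so the number of vertices is at most C(m, n) = m! / (n!(m-n)!).
m = 30, n = 2
Numerator: 30 * 29
Denominator: 2! = 2
C(30, 2) = 435


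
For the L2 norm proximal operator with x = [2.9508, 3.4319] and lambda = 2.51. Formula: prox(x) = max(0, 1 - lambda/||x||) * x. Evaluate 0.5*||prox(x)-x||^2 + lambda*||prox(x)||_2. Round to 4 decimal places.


Step 1: Compute ||x||.
||x|| = 4.5261
Step 2: Compute scaling factor.
scale = max(0, 1 - 2.51/4.5261) = 0.4454
Step 3: prox(x) = [1.3144, 1.5287]
||prox(x)|| = 2.0161
Step 4: Proximal objective.
0.5*||prox-x||^2 = 3.1501
lambda*||prox|| = 5.0604
Total = 8.2103


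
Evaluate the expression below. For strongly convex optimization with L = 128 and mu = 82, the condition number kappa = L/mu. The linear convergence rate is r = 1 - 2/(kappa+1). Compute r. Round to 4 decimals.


Step 1: Compute the condition number.
kappa = L/mu = 128/82 = 1.561
Step 2: Compute the convergence rate.
r = 1 - 2/(kappa + 1) = 1 - 2*mu/(L + mu) = (L - mu)/(L + mu) = 46/210 = 0.219


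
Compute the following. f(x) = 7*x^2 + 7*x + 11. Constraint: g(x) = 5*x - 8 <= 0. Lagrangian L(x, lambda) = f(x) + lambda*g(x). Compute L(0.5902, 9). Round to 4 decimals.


Step 1: Evaluate f(x).
f(0.5902) = 7*0.5902^2 + 7*0.5902 + 11 = 17.5698
Step 2: Evaluate g(x).
g(0.5902) = 5*0.5902 - 8 = -5.049
Step 3: Compute Lagrangian.
L = 17.5698 + 9*-5.049 = -27.8712


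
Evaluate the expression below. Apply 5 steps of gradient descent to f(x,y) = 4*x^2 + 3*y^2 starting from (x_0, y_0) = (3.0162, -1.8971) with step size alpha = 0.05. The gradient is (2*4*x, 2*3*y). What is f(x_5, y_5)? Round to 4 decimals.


Gradient descent on f(x,y) = 4*x^2 + 3*y^2.
Starting point: (3.0162, -1.8971), alpha = 0.05
Step 1: grad_x = 2*4*3.0162 = 24.1296, grad_y = 2*3*-1.8971 = -11.3826
  x_1 = 3.0162 - 0.05*24.1296 = 1.8097
  y_1 = -1.8971 - 0.05*-11.3826 = -1.328
Step 2: grad_x = 2*4*1.8097 = 14.4778, grad_y = 2*3*-1.328 = -7.9678
  x_2 = 1.8097 - 0.05*14.4778 = 1.0858
  y_2 = -1.328 - 0.05*-7.9678 = -0.9296
Step 3: grad_x = 2*4*1.0858 = 8.6867, grad_y = 2*3*-0.9296 = -5.5775
  x_3 = 1.0858 - 0.05*8.6867 = 0.6515
  y_3 = -0.9296 - 0.05*-5.5775 = -0.6507
Step 4: grad_x = 2*4*0.6515 = 5.212, grad_y = 2*3*-0.6507 = -3.9042
  x_4 = 0.6515 - 0.05*5.212 = 0.3909
  y_4 = -0.6507 - 0.05*-3.9042 = -0.4555
Step 5: grad_x = 2*4*0.3909 = 3.1272, grad_y = 2*3*-0.4555 = -2.733
  x_5 = 0.3909 - 0.05*3.1272 = 0.2345
  y_5 = -0.4555 - 0.05*-2.733 = -0.3188
f(0.2345, -0.3188) = 4*0.2345^2 + 3*(-0.3188)^2 = 0.525


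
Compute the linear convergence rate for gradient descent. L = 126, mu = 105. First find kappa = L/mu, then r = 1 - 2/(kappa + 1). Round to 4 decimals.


Step 1: Compute the condition number.
kappa = L/mu = 126/105 = 1.2
Step 2: Compute the convergence rate.
r = 1 - 2/(kappa + 1) = 1 - 2*mu/(L + mu) = (L - mu)/(L + mu) = 21/231 = 0.0909


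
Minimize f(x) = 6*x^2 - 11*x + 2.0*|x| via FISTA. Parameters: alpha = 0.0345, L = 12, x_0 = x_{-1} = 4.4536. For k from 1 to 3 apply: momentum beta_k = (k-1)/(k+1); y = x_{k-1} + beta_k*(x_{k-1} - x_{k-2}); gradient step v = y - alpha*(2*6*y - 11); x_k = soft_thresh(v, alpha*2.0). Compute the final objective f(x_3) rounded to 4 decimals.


FISTA on f(x) = 6*x^2 - 11*x + 2.0*|x|
L = 12, alpha = 0.0345
Iteration 1: beta = 0.0, y = 4.4536 + 0.0*(4.4536 - 4.4536) = 4.4536
  grad(y) = 42.4432, v = y - alpha*grad = 2.9893
  prox(v) = soft_thresh(2.9893, 0.069) = 2.9203
Iteration 2: beta = 0.3333, y = 2.9203 + 0.3333*(2.9203 - 4.4536) = 2.4092
  grad(y) = 17.9106, v = y - alpha*grad = 1.7913
  prox(v) = soft_thresh(1.7913, 0.069) = 1.7223
Iteration 3: beta = 0.5, y = 1.7223 + 0.5*(1.7223 - 2.9203) = 1.1233
  grad(y) = 2.4795, v = y - alpha*grad = 1.0377
  prox(v) = soft_thresh(1.0377, 0.069) = 0.9687
f(x_3) = 6*0.9687^2 - 11*0.9687 + 2.0*|0.9687| = -3.0879


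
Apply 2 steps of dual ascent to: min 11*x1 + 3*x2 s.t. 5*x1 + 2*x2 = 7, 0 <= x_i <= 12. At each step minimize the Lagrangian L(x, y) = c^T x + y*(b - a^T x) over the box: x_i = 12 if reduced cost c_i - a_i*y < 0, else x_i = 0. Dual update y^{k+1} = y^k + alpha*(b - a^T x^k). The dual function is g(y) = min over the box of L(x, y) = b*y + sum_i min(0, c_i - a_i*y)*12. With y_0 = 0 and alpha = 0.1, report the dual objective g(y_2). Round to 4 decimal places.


Dual ascent for LP: min 11*x1 + 3*x2, 5*x1 + 2*x2 = 7, 0 <= x_i <= 12
Step 1: y^k = 0.0, reduced costs: (11.0, 3.0)
  x^k = (0.0, 0.0), subgradient = b - a^T x = 7.0
  y^{k+1} = 0.0 + 0.1*7.0 = 0.7
Step 2: y^k = 0.7, reduced costs: (7.5, 1.6)
  x^k = (0.0, 0.0), subgradient = b - a^T x = 7.0
  y^{k+1} = 0.7 + 0.1*7.0 = 1.4
Dual objective at y_2 = 1.4: reduced costs (4.0, 0.2), box minimizer x = (0.0, 0.0)
g(y_2) = b*y + (c1 - a1*y)*x1 + (c2 - a2*y)*x2 = 7*1.4 + 4.0*0.0 + 0.2*0.0 = 9.8 + 0.0 + 0.0 = 9.8


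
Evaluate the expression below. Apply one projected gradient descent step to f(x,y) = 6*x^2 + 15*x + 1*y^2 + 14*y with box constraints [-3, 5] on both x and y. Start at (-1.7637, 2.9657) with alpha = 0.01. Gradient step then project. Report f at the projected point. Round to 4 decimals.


Step 1: Compute gradient at (-1.7637, 2.9657).
grad_x = 2*6*-1.7637 + 15 = -6.1644
grad_y = 2*1*2.9657 + 14 = 19.9314
Step 2: Gradient step.
x_raw = -1.7637 - 0.01*-6.1644 = -1.7021
y_raw = 2.9657 - 0.01*19.9314 = 2.7664
Step 3: Project onto [-3, 5].
x_proj = clip(-1.7021) = -1.7021
y_proj = clip(2.7664) = 2.7664
Step 4: Evaluate f.
f(-1.7021, 2.7664) = 38.2334


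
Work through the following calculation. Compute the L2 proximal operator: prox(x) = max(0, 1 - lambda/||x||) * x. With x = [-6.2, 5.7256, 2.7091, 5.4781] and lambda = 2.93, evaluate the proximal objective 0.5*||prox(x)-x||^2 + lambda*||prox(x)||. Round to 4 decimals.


Step 1: Compute ||x||.
||x|| = 10.4198
Step 2: Compute scaling factor.
scale = max(0, 1 - 2.93/10.4198) = 0.7188
Step 3: prox(x) = [-4.4566, 4.1156, 1.9473, 3.9377]
||prox(x)|| = 7.4898
Step 4: Proximal objective.
0.5*||prox-x||^2 = 4.2925
lambda*||prox|| = 21.9451
Total = 26.2374


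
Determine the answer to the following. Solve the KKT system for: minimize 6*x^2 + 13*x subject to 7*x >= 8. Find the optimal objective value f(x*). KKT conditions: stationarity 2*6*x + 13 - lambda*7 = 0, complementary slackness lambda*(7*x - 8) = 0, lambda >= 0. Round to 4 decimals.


Step 1: Try lambda = 0 (constraint inactive).
x_unc = -13/(2*6) = -1.0833
Check: 7*-1.0833 = -7.5831 < 8 -- violated!
Step 2: Constraint must be active: 7*x = 8
x* = 8/7 = 1.1429 (rounded; the exact value 8/7 is used below)
lambda = (2*6*(8/7) + 13)/7 = 3.8163
Step 3: Compute optimal value.
f(x*) = 6*(8/7)^2 + 13*(8/7) = 22.6939


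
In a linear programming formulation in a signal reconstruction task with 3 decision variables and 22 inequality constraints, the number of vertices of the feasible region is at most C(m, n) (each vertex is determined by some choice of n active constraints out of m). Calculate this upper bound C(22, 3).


Each vertex corresponds to some choice of n active constraints out of m, so the number of vertices is at most C(m, n) = m! / (n!(m-n)!).
m = 22, n = 3
Numerator: 22 * 21 * 20
Denominator: 3! = 6
C(22, 3) = 1540


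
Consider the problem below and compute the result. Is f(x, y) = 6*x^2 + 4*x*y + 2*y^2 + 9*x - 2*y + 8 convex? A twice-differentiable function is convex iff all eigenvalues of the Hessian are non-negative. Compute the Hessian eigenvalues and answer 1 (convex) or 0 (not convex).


The Hessian of f(x,y) = 6*x^2 + 4*x*y + 2*y^2 + 9*x - 2*y + 8 is:
H = [[12, 4], [4, 4]]
Trace = 12 + 4 = 16
Determinant = 12*4 - (4)^2 = 32
Discriminant = (16)^2 - 4*32 = 128.0
Eigenvalues: lambda_1 = 2.3431, lambda_2 = 13.6569
The function is convex.

1


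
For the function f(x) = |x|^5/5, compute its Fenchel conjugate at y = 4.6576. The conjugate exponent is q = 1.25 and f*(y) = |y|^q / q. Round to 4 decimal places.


The conjugate exponent q satisfies 1/p + 1/q = 1.
p = 5, so q = 5/(5 - 1) = 1.25
|y|^q = 4.6576^1.25 = 6.8423
f*(4.6576) = 6.8423 / 1.25 = 5.4738


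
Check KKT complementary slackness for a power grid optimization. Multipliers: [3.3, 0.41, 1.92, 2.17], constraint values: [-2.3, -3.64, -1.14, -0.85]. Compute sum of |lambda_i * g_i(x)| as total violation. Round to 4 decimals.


KKT complementary slackness check:
lambda_1 * g_1 = 3.3 * -2.3 = -7.59
lambda_2 * g_2 = 0.41 * -3.64 = -1.4924
lambda_3 * g_3 = 1.92 * -1.14 = -2.1888
lambda_4 * g_4 = 2.17 * -0.85 = -1.8445
Total violation = 7.59 + 1.4924 + 2.1888 + 1.8445 = 13.1157


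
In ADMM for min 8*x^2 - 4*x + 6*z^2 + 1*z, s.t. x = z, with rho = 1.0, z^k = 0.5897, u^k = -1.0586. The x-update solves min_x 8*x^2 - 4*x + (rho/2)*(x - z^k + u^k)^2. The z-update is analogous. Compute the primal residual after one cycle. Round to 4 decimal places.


ADMM iteration with rho = 1.0, z^k = 0.5897, u^k = -1.0586
Step 1: x-update.
Minimize 8*x^2 - 4*x + (1.0/2)*(x - 0.5897 - 1.0586)^2
FOC: (2*8 + 1.0)*x = 4 + 1.0*(0.5897 + 1.0586)
x^{k+1} = 0.3323
Step 2: z-update.
Minimize 6*z^2 + 1*z + (1.0/2)*(0.3323 - z - 1.0586)^2
FOC: (2*6 + 1.0)*z = -1 + 1.0*(0.3323 - 1.0586)
z^{k+1} = -0.1328
Step 3: u-update.
u^{k+1} = -1.0586 + 0.3323 + 0.1328 = -0.5936
Step 4: Primal residual = |0.3323 + 0.1328| = 0.465


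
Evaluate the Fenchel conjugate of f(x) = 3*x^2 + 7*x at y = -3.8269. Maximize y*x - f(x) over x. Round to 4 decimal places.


f*(y) = sup_x {y*x - a*x^2 - b*x} = sup_x {(y-b)*x - a*x^2}
FOC: (y - b) - 2a*x = 0 => x* = (y - b)/(2a)
x* = (-3.8269 - 7)/(2*3) = -1.8045
f*(-3.8269) = (y-b)^2/(4a) = (-3.8269 - 7)^2/(4*3)
= 117.2218/12 = 9.7685


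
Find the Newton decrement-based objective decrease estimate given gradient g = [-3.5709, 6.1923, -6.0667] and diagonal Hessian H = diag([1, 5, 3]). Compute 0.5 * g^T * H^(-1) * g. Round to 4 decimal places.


Step 1: H is diagonal, so H^(-1) * g = [-3.5709, 1.2385, -2.0222].
Step 2: g^T H^(-1) g = sum_i g_i^2 / H_ii
  = (-3.5709)^2/1 + (6.1923)^2/5 + (-6.0667)^2/3
  = 12.7513 + 7.6689 + 12.2683 = 32.6885
Step 3: Objective decrease = 0.5 * g^T H^(-1) g = 16.3443


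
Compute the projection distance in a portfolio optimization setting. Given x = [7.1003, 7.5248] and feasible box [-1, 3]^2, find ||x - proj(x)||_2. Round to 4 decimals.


Project each component onto [-1, 3].
clip(7.1003) = 3.0, clip(7.5248) = 3.0
Projection = [3.0, 3.0]
Squared diffs: [16.8125, 20.4738]
Distance = sqrt(37.2863) = 6.1062


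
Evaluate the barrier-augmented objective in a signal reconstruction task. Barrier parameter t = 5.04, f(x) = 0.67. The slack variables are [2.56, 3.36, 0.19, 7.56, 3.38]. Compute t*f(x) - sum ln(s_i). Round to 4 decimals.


Step 1: Compute log-barrier.
ln values: [0.94, 1.2119, -1.6607, 2.0229, 1.2179]
phi = -(0.94 + 1.2119 - 1.6607 + 2.0229 + 1.2179) = -3.732
Step 2: Compute augmented objective.
t*f(x) = 5.04*0.67 = 3.3768
Total = 3.3768 - 3.732 = -0.3552


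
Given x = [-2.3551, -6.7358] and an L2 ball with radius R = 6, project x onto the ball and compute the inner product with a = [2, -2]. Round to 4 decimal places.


Step 1: Compute ||x|| (intermediates to 6 decimals).
||x|| = sqrt((-2.3551)^2 + (-6.7358)^2) = 7.13565
Step 2: Project.
Since ||x|| > R, scale = R/||x|| = 6/7.13565 = 0.840848, proj(x) = scale * x
proj(x) = [-1.980281, -5.663784]
Step 3: Dot product.
a^T * proj(x) = 2*(-1.980281) - 2*(-5.663784) = 7.367


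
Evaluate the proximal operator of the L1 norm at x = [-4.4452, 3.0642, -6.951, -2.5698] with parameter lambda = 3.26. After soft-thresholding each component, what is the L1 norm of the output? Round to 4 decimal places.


Soft-thresholding with lambda = 3.26:
prox(-4.4452) = sign(-4.4452)*max(|-4.4452| - 3.26, 0) = -1.1852
prox(3.0642) = sign(3.0642)*max(|3.0642| - 3.26, 0) = 0.0
prox(-6.951) = sign(-6.951)*max(|-6.951| - 3.26, 0) = -3.691
prox(-2.5698) = sign(-2.5698)*max(|-2.5698| - 3.26, 0) = 0.0
prox(x) = [-1.1852, 0.0, -3.691, 0.0]
||prox(x)||_1 = 1.1852 + 0.0 + 3.691 + 0.0 = 4.8762


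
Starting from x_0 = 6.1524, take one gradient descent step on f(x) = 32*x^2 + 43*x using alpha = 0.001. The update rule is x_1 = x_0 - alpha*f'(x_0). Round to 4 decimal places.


We compute the gradient at x_0 and apply the update.
f'(x) = 64*x + 43
f'(6.1524) = 64*6.1524 + 43 = 436.7536
x_1 = 6.1524 - 0.001*436.7536 = 5.7156


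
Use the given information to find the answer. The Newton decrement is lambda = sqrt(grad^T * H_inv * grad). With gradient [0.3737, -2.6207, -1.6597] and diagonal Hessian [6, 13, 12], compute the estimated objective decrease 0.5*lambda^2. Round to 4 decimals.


Step 1: H is diagonal, so H^(-1) * g = [0.0623, -0.2016, -0.1383].
Step 2: g^T H^(-1) g = sum_i g_i^2 / H_ii
  = (0.3737)^2/6 + (-2.6207)^2/13 + (-1.6597)^2/12
  = 0.0233 + 0.5283 + 0.2296 = 0.7811
Step 3: Objective decrease = 0.5 * g^T H^(-1) g = 0.3906


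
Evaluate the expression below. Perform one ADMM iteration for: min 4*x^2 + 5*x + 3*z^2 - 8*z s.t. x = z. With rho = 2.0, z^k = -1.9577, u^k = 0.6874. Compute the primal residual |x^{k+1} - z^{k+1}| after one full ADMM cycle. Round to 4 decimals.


ADMM iteration with rho = 2.0, z^k = -1.9577, u^k = 0.6874
Step 1: x-update.
Minimize 4*x^2 + 5*x + (2.0/2)*(x + 1.9577 + 0.6874)^2
FOC: (2*4 + 2.0)*x = -5 + 2.0*(-1.9577 - 0.6874)
x^{k+1} = -1.029
Step 2: z-update.
Minimize 3*z^2 - 8*z + (2.0/2)*(-1.029 - z + 0.6874)^2
FOC: (2*3 + 2.0)*z = 8 + 2.0*(-1.029 + 0.6874)
z^{k+1} = 0.9146
Step 3: u-update.
u^{k+1} = 0.6874 - 1.029 - 0.9146 = -1.2562
Step 4: Primal residual = |-1.029 - 0.9146| = 1.9436


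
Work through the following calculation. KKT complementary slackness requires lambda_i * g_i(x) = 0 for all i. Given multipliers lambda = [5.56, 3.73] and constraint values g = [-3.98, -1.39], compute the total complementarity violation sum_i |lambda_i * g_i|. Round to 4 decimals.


KKT complementary slackness check:
lambda_1 * g_1 = 5.56 * -3.98 = -22.1288
lambda_2 * g_2 = 3.73 * -1.39 = -5.1847
Total violation = 22.1288 + 5.1847 = 27.3135


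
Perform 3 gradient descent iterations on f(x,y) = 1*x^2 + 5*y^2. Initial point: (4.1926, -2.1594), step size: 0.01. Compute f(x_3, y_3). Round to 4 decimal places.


Gradient descent on f(x,y) = 1*x^2 + 5*y^2.
Starting point: (4.1926, -2.1594), alpha = 0.01
Step 1: grad_x = 2*1*4.1926 = 8.3852, grad_y = 2*5*-2.1594 = -21.594
  x_1 = 4.1926 - 0.01*8.3852 = 4.1087
  y_1 = -2.1594 - 0.01*-21.594 = -1.9435
Step 2: grad_x = 2*1*4.1087 = 8.2175, grad_y = 2*5*-1.9435 = -19.4346
  x_2 = 4.1087 - 0.01*8.2175 = 4.0266
  y_2 = -1.9435 - 0.01*-19.4346 = -1.7491
Step 3: grad_x = 2*1*4.0266 = 8.0531, grad_y = 2*5*-1.7491 = -17.4911
  x_3 = 4.0266 - 0.01*8.0531 = 3.946
  y_3 = -1.7491 - 0.01*-17.4911 = -1.5742
f(3.946, -1.5742) = 1*3.946^2 + 5*(-1.5742)^2 = 27.9618


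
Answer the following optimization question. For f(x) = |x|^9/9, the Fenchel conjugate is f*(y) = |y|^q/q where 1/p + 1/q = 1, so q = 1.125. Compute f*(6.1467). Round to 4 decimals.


The conjugate exponent q satisfies 1/p + 1/q = 1.
p = 9, so q = 9/(9 - 1) = 1.125
|y|^q = 6.1467^1.125 = 7.713
f*(6.1467) = 7.713 / 1.125 = 6.856


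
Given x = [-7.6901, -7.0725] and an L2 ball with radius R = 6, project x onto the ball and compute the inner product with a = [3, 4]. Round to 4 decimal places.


Step 1: Compute ||x|| (intermediates to 6 decimals).
||x|| = sqrt((-7.6901)^2 + (-7.0725)^2) = 10.447866
Step 2: Project.
Since ||x|| > R, scale = R/||x|| = 6/10.447866 = 0.57428, proj(x) = scale * x
proj(x) = [-4.416271, -4.061595]
Step 3: Dot product.
a^T * proj(x) = 3*(-4.416271) + 4*(-4.061595) = -29.4952


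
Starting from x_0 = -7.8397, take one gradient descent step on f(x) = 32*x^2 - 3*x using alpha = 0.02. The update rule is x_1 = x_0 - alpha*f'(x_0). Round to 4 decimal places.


We compute the gradient at x_0 and apply the update.
f'(x) = 64*x - 3
f'(-7.8397) = 64*-7.8397 - 3 = -504.7408
x_1 = -7.8397 - 0.02*-504.7408 = 2.2551


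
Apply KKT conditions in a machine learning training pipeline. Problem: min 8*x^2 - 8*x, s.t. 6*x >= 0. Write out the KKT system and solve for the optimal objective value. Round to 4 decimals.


Step 1: Try lambda = 0 (constraint inactive).
Stationarity: 2*8*x - 8 = 0
x* = 8/(2*8) = 0.5
Check constraint: 6*0.5 = 3.0 >= 0 -- satisfied.
Step 2: Compute optimal value.
f(x*) = 8*0.5^2 - 8*0.5 = -2.0


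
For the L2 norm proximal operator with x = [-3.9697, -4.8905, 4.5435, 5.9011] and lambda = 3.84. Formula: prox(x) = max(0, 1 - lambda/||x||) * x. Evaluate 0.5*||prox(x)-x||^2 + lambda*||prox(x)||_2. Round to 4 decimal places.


Step 1: Compute ||x||.
||x|| = 9.7541
Step 2: Compute scaling factor.
scale = max(0, 1 - 3.84/9.7541) = 0.6063
Step 3: prox(x) = [-2.4069, -2.9652, 2.7548, 3.5779]
||prox(x)|| = 5.9141
Step 4: Proximal objective.
0.5*||prox-x||^2 = 7.3728
lambda*||prox|| = 22.7101
Total = 30.0828


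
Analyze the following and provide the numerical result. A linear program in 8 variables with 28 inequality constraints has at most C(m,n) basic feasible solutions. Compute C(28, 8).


Each vertex corresponds to some choice of n active constraints out of m, so the number of vertices is at most C(m, n) = m! / (n!(m-n)!).
m = 28, n = 8
Numerator: 28 * 27 * 26 * 25 * 24 * 23 * 22 * 21
Denominator: 8! = 40320
C(28, 8) = 3108105
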